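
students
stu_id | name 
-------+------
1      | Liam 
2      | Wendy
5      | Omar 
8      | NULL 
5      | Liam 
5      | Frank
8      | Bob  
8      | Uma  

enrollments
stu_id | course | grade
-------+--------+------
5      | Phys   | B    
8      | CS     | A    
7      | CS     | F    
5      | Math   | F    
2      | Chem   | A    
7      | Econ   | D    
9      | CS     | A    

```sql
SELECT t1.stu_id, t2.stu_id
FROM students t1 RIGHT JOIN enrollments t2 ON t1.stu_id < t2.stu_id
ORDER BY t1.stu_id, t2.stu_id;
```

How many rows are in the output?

28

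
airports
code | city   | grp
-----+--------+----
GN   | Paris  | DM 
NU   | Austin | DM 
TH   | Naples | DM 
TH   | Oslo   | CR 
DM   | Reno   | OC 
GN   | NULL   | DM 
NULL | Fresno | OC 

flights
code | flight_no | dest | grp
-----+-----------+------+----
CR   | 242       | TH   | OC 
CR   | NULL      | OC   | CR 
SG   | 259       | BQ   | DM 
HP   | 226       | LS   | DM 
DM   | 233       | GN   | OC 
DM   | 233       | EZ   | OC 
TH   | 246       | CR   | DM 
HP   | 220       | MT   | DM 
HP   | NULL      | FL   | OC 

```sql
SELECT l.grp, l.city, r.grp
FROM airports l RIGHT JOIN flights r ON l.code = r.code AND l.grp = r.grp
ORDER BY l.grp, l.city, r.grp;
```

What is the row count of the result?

9

RIGHT JOIN keeps every row from `flights`; unmatched rows get NULL for `airports`'s columns.
Matching on l.code = r.code AND l.grp = r.grp. A NULL in a compared column never satisfies the condition.
Matched pairs: 3; unmatched r rows kept: 6.
Total: 3 matched + 6 padded = 9 rows.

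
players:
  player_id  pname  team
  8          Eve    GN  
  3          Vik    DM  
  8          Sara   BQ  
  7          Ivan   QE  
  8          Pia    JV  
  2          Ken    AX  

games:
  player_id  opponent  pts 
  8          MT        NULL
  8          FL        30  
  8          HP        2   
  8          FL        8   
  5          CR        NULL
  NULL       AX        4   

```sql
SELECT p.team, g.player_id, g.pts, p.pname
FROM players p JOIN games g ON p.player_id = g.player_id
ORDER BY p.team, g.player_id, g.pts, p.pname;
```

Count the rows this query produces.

INNER JOIN keeps only pairs where the ON condition holds.
Matching on p.player_id = g.player_id. A NULL in a compared column never satisfies the condition.
- player_id=8: 4 matching g row(s), so 4 row(s) emitted.
- player_id=3: no matching g row, dropped.
- player_id=8: 4 matching g row(s), so 4 row(s) emitted.
- player_id=7: no matching g row, dropped.
- player_id=8: 4 matching g row(s), so 4 row(s) emitted.
- player_id=2: no matching g row, dropped.
Total: 12 rows.

12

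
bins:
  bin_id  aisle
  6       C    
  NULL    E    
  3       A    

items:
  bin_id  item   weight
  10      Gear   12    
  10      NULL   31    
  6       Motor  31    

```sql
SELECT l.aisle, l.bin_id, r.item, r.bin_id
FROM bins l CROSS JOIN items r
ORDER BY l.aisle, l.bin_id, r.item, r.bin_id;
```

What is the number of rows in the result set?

CROSS JOIN pairs every row of `bins` with every row of `items`: 3 × 3 = 9 rows.

9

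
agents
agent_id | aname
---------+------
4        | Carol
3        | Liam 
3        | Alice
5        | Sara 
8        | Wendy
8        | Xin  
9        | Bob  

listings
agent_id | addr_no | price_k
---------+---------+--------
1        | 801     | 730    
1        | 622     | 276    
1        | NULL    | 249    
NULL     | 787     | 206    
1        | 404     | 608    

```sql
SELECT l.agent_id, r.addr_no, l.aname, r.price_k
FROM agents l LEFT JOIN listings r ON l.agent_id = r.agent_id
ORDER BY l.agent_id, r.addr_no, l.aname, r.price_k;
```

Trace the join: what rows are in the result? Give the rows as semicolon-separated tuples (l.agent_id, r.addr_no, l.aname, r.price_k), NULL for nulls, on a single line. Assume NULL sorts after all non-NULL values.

LEFT JOIN keeps every row from `agents`; unmatched rows get NULL for `listings`'s columns.
Matching on l.agent_id = r.agent_id. A NULL in a compared column never satisfies the condition.
Matched pairs: 0; unmatched l rows kept: 7.

(3, NULL, Alice, NULL); (3, NULL, Liam, NULL); (4, NULL, Carol, NULL); (5, NULL, Sara, NULL); (8, NULL, Wendy, NULL); (8, NULL, Xin, NULL); (9, NULL, Bob, NULL)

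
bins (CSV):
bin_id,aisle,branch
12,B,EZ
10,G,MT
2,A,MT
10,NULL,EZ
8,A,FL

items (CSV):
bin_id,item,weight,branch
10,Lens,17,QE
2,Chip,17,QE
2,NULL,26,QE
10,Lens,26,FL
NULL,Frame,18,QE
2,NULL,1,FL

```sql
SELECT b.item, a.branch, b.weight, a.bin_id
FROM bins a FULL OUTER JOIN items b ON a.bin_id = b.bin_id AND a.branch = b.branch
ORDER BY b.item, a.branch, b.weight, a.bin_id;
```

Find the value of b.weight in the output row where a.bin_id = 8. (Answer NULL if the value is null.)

NULL

FULL OUTER JOIN keeps every row from both sides; unmatched rows get NULL for the other side's columns.
Matching on a.bin_id = b.bin_id AND a.branch = b.branch. A NULL in a compared column never satisfies the condition.
- bin_id=12, branch=EZ: no b row matches, row kept with b columns NULL.
- bin_id=10, branch=MT: no b row matches, row kept with b columns NULL.
- bin_id=2, branch=MT: no b row matches, row kept with b columns NULL.
- bin_id=10, branch=EZ: no b row matches, row kept with b columns NULL.
- bin_id=8, branch=FL: no b row matches, row kept with b columns NULL.
- plus 6 unmatched b row(s), each kept with NULL a columns.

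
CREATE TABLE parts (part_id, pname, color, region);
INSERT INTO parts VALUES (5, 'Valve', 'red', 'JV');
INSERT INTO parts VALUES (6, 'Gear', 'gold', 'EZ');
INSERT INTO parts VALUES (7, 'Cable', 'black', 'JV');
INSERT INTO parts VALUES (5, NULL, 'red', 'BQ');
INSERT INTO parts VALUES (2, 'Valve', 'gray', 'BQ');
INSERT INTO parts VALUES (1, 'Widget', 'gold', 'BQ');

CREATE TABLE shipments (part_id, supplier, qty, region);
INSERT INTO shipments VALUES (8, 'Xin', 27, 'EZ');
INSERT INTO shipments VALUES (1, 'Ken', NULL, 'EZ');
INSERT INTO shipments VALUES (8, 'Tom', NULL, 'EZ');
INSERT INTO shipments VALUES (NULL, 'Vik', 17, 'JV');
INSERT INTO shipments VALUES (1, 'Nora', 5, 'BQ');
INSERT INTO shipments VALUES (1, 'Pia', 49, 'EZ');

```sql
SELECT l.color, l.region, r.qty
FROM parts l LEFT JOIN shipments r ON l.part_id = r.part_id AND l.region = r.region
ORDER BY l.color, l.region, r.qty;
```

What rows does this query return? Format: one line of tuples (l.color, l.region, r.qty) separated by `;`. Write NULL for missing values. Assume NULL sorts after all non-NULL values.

(black, JV, NULL); (gold, BQ, 5); (gold, EZ, NULL); (gray, BQ, NULL); (red, BQ, NULL); (red, JV, NULL)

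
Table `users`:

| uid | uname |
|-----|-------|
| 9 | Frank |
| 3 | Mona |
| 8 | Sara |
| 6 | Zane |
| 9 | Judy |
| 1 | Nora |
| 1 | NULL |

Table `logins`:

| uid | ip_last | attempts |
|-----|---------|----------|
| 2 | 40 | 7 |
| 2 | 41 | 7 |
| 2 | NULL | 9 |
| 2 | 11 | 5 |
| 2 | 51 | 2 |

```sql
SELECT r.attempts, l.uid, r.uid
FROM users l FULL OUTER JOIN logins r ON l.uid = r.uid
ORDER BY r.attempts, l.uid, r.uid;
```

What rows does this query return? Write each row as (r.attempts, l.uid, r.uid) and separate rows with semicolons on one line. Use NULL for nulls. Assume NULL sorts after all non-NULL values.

(2, NULL, 2); (5, NULL, 2); (7, NULL, 2); (7, NULL, 2); (9, NULL, 2); (NULL, 1, NULL); (NULL, 1, NULL); (NULL, 3, NULL); (NULL, 6, NULL); (NULL, 8, NULL); (NULL, 9, NULL); (NULL, 9, NULL)

FULL OUTER JOIN keeps every row from both sides; unmatched rows get NULL for the other side's columns.
Matching on l.uid = r.uid.
- l[0] uid=9 → no match; kept with NULLs on the r side.
- l[1] uid=3 → no match; kept with NULLs on the r side.
- l[2] uid=8 → no match; kept with NULLs on the r side.
- l[3] uid=6 → no match; kept with NULLs on the r side.
- l[4] uid=9 → no match; kept with NULLs on the r side.
- l[5] uid=1 → no match; kept with NULLs on the r side.
- l[6] uid=1 → no match; kept with NULLs on the r side.
- 5 row(s) from r found no l partner → padded with NULL.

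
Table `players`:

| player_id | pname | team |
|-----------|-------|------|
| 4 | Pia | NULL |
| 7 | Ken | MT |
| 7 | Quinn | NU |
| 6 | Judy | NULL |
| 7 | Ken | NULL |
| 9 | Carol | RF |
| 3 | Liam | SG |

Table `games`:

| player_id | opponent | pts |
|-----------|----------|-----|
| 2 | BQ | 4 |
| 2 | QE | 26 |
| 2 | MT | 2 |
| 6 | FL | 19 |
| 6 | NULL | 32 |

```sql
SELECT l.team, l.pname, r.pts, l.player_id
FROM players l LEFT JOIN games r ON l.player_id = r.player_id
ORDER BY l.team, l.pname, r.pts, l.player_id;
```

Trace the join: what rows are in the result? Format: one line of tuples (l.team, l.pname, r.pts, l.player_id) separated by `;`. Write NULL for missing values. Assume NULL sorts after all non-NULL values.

(MT, Ken, NULL, 7); (NU, Quinn, NULL, 7); (RF, Carol, NULL, 9); (SG, Liam, NULL, 3); (NULL, Judy, 19, 6); (NULL, Judy, 32, 6); (NULL, Ken, NULL, 7); (NULL, Pia, NULL, 4)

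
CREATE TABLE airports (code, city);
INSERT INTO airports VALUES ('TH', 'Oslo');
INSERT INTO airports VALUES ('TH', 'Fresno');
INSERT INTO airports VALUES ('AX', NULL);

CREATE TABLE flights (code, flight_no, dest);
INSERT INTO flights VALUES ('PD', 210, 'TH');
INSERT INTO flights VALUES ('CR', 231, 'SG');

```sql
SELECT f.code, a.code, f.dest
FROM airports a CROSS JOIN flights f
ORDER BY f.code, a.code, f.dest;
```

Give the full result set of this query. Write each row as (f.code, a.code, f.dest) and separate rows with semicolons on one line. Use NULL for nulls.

(CR, AX, SG); (CR, TH, SG); (CR, TH, SG); (PD, AX, TH); (PD, TH, TH); (PD, TH, TH)

CROSS JOIN pairs every row of `airports` with every row of `flights`: 3 × 2 = 6 rows.
After projecting and ordering:
f.code | a.code | f.dest
CR | AX | SG
CR | TH | SG
CR | TH | SG
PD | AX | TH
PD | TH | TH
PD | TH | TH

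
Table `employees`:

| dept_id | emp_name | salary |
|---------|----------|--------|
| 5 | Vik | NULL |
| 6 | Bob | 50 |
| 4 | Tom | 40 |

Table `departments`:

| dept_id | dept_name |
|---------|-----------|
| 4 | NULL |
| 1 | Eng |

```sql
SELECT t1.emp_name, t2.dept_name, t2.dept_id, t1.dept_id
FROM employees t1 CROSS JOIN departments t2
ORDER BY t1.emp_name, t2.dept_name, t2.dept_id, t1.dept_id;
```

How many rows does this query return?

6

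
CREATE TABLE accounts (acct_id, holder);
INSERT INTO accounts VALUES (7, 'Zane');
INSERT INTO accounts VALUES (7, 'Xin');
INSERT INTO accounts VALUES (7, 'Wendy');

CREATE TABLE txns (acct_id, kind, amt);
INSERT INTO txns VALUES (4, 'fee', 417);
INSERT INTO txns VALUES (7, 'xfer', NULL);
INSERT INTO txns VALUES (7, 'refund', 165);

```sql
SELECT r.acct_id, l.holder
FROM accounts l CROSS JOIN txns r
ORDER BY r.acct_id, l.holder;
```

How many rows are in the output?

9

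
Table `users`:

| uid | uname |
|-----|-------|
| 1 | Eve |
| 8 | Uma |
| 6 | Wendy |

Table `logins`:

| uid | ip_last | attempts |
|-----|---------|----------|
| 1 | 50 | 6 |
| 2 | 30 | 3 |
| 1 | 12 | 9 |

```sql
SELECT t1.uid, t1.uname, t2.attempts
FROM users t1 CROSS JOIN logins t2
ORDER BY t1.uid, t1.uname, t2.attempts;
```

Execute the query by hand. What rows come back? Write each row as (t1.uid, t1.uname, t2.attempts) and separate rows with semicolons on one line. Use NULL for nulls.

(1, Eve, 3); (1, Eve, 6); (1, Eve, 9); (6, Wendy, 3); (6, Wendy, 6); (6, Wendy, 9); (8, Uma, 3); (8, Uma, 6); (8, Uma, 9)

CROSS JOIN pairs every row of `users` with every row of `logins`: 3 × 3 = 9 rows.
After projecting and ordering:
t1.uid | t1.uname | t2.attempts
1 | Eve | 3
1 | Eve | 6
1 | Eve | 9
6 | Wendy | 3
6 | Wendy | 6
6 | Wendy | 9
8 | Uma | 3
8 | Uma | 6
8 | Uma | 9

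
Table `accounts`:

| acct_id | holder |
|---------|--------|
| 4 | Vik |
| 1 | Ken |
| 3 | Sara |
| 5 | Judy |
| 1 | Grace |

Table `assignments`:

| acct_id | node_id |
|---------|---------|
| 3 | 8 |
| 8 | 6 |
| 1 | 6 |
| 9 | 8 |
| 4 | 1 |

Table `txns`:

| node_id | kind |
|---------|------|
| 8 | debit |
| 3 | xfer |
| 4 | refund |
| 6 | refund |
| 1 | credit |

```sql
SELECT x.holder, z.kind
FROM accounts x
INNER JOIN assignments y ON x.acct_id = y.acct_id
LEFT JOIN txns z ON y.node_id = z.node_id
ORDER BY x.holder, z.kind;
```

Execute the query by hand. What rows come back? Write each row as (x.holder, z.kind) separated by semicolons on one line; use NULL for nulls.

Joins associate left-to-right: accounts INNER JOIN assignments on acct_id gives 4 intermediate row(s).
Then LEFT JOIN `txns z` on node_id: each of those 4 rows is kept; rows whose y.node_id has no match in z get NULL for z's columns.

(Grace, refund); (Ken, refund); (Sara, debit); (Vik, credit)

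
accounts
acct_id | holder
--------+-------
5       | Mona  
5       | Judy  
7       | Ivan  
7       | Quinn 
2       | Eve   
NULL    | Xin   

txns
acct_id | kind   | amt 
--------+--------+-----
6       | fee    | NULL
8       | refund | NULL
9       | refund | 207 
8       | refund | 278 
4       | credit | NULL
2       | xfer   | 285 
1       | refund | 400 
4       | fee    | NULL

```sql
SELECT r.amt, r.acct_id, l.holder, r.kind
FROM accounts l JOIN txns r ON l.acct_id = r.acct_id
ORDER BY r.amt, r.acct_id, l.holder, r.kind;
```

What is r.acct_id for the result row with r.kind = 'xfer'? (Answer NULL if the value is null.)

2

INNER JOIN keeps only pairs where the ON condition holds.
Matching on l.acct_id = r.acct_id. A NULL in a compared column never satisfies the condition.
- l (acct_id=5) has no partner → excluded.
- l (acct_id=5) has no partner → excluded.
- l (acct_id=7) has no partner → excluded.
- l (acct_id=7) has no partner → excluded.
- l (acct_id=2) pairs with 1 row(s) of r.
- l (acct_id=NULL) has no partner → excluded.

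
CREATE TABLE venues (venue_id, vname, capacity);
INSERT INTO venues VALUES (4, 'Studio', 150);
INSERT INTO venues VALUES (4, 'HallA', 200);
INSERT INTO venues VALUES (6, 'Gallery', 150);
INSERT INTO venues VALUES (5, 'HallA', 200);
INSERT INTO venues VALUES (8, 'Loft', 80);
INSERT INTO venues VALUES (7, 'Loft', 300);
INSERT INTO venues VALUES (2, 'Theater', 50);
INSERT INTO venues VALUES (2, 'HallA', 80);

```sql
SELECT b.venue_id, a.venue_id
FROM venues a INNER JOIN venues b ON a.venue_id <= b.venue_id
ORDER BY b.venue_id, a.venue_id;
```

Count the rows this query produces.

38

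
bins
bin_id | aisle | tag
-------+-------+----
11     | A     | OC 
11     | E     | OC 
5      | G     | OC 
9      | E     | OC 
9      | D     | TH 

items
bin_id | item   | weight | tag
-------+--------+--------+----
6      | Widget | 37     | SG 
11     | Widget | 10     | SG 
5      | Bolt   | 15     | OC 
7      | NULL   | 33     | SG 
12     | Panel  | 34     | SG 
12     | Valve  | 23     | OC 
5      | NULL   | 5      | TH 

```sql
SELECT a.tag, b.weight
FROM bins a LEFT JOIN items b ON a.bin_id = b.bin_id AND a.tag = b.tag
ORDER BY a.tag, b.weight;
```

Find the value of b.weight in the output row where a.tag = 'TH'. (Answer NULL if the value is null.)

NULL

LEFT JOIN keeps every row from `bins`; unmatched rows get NULL for `items`'s columns.
Matching on a.bin_id = b.bin_id AND a.tag = b.tag.
- a (bin_id=11, tag=OC) has no partner → padded with NULL.
- a (bin_id=11, tag=OC) has no partner → padded with NULL.
- a (bin_id=5, tag=OC) pairs with 1 row(s) of b.
- a (bin_id=9, tag=OC) has no partner → padded with NULL.
- a (bin_id=9, tag=TH) has no partner → padded with NULL.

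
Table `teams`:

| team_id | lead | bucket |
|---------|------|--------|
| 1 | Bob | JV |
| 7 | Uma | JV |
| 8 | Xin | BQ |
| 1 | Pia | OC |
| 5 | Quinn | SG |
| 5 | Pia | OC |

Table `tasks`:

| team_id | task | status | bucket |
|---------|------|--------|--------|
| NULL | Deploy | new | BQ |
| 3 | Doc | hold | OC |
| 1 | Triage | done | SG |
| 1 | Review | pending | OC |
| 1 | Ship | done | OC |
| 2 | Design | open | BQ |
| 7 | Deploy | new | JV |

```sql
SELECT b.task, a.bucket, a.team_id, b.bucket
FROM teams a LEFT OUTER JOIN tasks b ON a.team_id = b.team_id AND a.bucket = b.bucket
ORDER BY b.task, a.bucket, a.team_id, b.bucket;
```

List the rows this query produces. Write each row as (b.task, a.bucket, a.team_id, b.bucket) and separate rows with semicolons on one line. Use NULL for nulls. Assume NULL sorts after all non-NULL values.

(Deploy, JV, 7, JV); (Review, OC, 1, OC); (Ship, OC, 1, OC); (NULL, BQ, 8, NULL); (NULL, JV, 1, NULL); (NULL, OC, 5, NULL); (NULL, SG, 5, NULL)

LEFT JOIN keeps every row from `teams`; unmatched rows get NULL for `tasks`'s columns.
Matching on a.team_id = b.team_id AND a.bucket = b.bucket. A NULL in a compared column never satisfies the condition.
- a (team_id=1, bucket=JV) has no partner → padded with NULL.
- a (team_id=7, bucket=JV) pairs with 1 row(s) of b.
- a (team_id=8, bucket=BQ) has no partner → padded with NULL.
- a (team_id=1, bucket=OC) pairs with 2 row(s) of b.
- a (team_id=5, bucket=SG) has no partner → padded with NULL.
- a (team_id=5, bucket=OC) has no partner → padded with NULL.
After projecting and ordering:
b.task | a.bucket | a.team_id | b.bucket
Deploy | JV | 7 | JV
Review | OC | 1 | OC
Ship | OC | 1 | OC
NULL | BQ | 8 | NULL
NULL | JV | 1 | NULL
NULL | OC | 5 | NULL
NULL | SG | 5 | NULL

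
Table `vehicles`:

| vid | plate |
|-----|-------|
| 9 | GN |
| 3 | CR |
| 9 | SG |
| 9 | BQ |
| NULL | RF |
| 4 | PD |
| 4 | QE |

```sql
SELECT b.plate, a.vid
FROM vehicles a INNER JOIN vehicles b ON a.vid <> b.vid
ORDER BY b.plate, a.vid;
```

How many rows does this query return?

INNER JOIN keeps only pairs where the ON condition holds.
Matching on a.vid <> b.vid. A NULL in a compared column never satisfies the condition.
- a (vid=9) pairs with 3 row(s) of b.
- a (vid=3) pairs with 5 row(s) of b.
- a (vid=9) pairs with 3 row(s) of b.
- a (vid=9) pairs with 3 row(s) of b.
- a (vid=NULL) has no partner → excluded.
- a (vid=4) pairs with 4 row(s) of b.
- a (vid=4) pairs with 4 row(s) of b.
Total: 22 rows.

22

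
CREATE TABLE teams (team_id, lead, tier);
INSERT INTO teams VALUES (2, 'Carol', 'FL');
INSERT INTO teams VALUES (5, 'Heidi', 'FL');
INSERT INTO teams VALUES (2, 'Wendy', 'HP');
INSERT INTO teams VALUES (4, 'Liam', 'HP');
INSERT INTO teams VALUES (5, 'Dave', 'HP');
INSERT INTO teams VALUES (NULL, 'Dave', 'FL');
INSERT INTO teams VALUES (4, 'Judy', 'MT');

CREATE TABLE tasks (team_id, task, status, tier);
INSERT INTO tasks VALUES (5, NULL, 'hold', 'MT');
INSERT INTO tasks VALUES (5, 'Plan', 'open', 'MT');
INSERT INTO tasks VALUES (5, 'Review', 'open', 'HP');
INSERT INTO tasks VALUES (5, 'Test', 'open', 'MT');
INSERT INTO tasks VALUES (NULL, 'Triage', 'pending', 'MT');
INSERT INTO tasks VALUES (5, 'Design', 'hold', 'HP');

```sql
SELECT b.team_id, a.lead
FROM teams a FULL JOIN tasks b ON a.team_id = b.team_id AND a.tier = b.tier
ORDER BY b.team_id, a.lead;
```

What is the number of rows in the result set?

12

FULL OUTER JOIN keeps every row from both sides; unmatched rows get NULL for the other side's columns.
Matching on a.team_id = b.team_id AND a.tier = b.tier. A NULL in a compared column never satisfies the condition.
Matched pairs: 2; unmatched a rows kept: 6; unmatched b rows kept: 4.
Total: 2 matched + 10 padded = 12 rows.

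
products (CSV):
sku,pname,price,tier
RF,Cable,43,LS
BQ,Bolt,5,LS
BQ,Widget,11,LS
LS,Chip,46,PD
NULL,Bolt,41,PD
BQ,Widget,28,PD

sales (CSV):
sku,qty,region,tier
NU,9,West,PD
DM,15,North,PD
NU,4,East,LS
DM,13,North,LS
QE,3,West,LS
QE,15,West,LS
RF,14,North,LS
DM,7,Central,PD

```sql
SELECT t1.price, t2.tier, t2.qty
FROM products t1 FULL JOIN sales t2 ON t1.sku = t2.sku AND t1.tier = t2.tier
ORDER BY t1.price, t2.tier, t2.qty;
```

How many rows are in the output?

FULL OUTER JOIN keeps every row from both sides; unmatched rows get NULL for the other side's columns.
Matching on t1.sku = t2.sku AND t1.tier = t2.tier. A NULL in a compared column never satisfies the condition.
- t1[0] sku=RF, tier=LS → 1 match(es) in t2 → 1 row(s).
- t1[1] sku=BQ, tier=LS → no match; kept with NULLs on the t2 side.
- t1[2] sku=BQ, tier=LS → no match; kept with NULLs on the t2 side.
- t1[3] sku=LS, tier=PD → no match; kept with NULLs on the t2 side.
- t1[4] sku=NULL, tier=PD → no match; kept with NULLs on the t2 side.
- t1[5] sku=BQ, tier=PD → no match; kept with NULLs on the t2 side.
- 7 t2 row(s) had no t1 match → kept, t1 columns NULL.
Total: 1 matched + 12 padded = 13 rows.

13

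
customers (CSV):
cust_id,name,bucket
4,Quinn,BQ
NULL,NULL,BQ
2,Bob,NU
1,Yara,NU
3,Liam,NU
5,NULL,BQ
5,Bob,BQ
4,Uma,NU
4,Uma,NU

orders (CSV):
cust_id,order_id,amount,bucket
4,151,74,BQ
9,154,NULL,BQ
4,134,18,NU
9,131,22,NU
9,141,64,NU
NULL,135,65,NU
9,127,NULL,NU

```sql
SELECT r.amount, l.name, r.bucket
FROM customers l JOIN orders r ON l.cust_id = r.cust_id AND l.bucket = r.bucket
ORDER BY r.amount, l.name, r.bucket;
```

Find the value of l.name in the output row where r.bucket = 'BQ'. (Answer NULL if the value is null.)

Quinn

INNER JOIN keeps only pairs where the ON condition holds.
Matching on l.cust_id = r.cust_id AND l.bucket = r.bucket. A NULL in a compared column never satisfies the condition.
Matched pairs: 3.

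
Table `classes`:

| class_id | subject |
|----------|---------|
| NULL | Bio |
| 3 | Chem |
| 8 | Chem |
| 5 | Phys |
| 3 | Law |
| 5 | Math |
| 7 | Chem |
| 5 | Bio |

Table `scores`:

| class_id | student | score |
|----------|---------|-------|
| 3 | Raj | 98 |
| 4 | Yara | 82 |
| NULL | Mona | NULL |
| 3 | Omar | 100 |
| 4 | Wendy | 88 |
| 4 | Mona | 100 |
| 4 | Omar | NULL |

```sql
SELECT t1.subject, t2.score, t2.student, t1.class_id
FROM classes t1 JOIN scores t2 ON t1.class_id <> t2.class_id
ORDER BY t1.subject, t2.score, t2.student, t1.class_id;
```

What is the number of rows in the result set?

INNER JOIN keeps only pairs where the ON condition holds.
Matching on t1.class_id <> t2.class_id. A NULL in a compared column never satisfies the condition.
- class_id=NULL: no matching t2 row, dropped.
- class_id=3: 4 matching t2 row(s), so 4 row(s) emitted.
- class_id=8: 6 matching t2 row(s), so 6 row(s) emitted.
- class_id=5: 6 matching t2 row(s), so 6 row(s) emitted.
- class_id=3: 4 matching t2 row(s), so 4 row(s) emitted.
- class_id=5: 6 matching t2 row(s), so 6 row(s) emitted.
- class_id=7: 6 matching t2 row(s), so 6 row(s) emitted.
- class_id=5: 6 matching t2 row(s), so 6 row(s) emitted.
Total: 38 rows.

38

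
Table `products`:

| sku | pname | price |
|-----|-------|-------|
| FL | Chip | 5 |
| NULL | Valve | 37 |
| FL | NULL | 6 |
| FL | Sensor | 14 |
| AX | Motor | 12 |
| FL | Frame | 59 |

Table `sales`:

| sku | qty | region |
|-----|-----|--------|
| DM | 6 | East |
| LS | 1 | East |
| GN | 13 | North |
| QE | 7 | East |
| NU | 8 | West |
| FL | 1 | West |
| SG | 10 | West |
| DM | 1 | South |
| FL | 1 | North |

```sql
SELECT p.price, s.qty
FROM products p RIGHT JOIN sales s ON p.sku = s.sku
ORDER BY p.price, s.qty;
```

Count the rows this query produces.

15

RIGHT JOIN keeps every row from `sales`; unmatched rows get NULL for `products`'s columns.
Matching on p.sku = s.sku. A NULL in a compared column never satisfies the condition.
- p[0] sku=FL → 2 match(es) in s → 2 row(s).
- p[1] sku=NULL → no match.
- p[2] sku=FL → 2 match(es) in s → 2 row(s).
- p[3] sku=FL → 2 match(es) in s → 2 row(s).
- p[4] sku=AX → no match.
- p[5] sku=FL → 2 match(es) in s → 2 row(s).
- plus 7 unmatched s row(s), each kept with NULL p columns.
Total: 8 matched + 7 padded = 15 rows.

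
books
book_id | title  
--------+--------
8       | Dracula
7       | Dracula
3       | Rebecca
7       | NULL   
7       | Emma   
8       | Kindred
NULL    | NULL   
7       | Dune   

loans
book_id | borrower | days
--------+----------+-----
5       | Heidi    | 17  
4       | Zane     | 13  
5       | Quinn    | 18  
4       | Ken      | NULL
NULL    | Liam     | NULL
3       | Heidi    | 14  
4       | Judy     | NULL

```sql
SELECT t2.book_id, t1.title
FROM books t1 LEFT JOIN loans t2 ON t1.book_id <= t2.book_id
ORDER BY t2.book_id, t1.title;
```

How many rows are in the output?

13

LEFT JOIN keeps every row from `books`; unmatched rows get NULL for `loans`'s columns.
Matching on t1.book_id <= t2.book_id. A NULL in a compared column never satisfies the condition.
- book_id=8: no t2 row matches, row kept with t2 columns NULL.
- book_id=7: no t2 row matches, row kept with t2 columns NULL.
- book_id=3: 6 matching t2 row(s), so 6 row(s) emitted.
- book_id=7: no t2 row matches, row kept with t2 columns NULL.
- book_id=7: no t2 row matches, row kept with t2 columns NULL.
- book_id=8: no t2 row matches, row kept with t2 columns NULL.
- book_id=NULL: no t2 row matches, row kept with t2 columns NULL.
- book_id=7: no t2 row matches, row kept with t2 columns NULL.
Total: 6 matched + 7 padded = 13 rows.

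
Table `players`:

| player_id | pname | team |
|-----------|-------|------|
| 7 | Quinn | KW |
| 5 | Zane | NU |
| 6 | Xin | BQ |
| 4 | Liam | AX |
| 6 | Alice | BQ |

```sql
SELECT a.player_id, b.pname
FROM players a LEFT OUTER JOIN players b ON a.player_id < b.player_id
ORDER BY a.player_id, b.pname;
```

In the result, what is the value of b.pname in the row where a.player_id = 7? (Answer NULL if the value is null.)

NULL

LEFT JOIN keeps every row from `players a`; unmatched rows get NULL for `players b`'s columns.
Matching on a.player_id < b.player_id.
Matched pairs: 9; unmatched a rows kept: 1.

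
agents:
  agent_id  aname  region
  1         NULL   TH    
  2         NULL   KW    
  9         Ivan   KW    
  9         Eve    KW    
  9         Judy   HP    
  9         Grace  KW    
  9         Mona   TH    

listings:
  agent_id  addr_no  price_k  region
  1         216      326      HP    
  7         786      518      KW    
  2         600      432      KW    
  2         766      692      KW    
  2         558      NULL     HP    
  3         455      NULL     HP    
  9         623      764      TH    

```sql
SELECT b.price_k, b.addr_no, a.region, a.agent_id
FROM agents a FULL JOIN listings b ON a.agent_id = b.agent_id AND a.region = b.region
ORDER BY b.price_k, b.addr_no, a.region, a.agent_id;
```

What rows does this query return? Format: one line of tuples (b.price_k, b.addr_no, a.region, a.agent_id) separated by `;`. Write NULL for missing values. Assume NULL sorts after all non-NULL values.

(326, 216, NULL, NULL); (432, 600, KW, 2); (518, 786, NULL, NULL); (692, 766, KW, 2); (764, 623, TH, 9); (NULL, 455, NULL, NULL); (NULL, 558, NULL, NULL); (NULL, NULL, HP, 9); (NULL, NULL, KW, 9); (NULL, NULL, KW, 9); (NULL, NULL, KW, 9); (NULL, NULL, TH, 1)

FULL OUTER JOIN keeps every row from both sides; unmatched rows get NULL for the other side's columns.
Matching on a.agent_id = b.agent_id AND a.region = b.region.
Matched pairs: 3; unmatched a rows kept: 5; unmatched b rows kept: 4.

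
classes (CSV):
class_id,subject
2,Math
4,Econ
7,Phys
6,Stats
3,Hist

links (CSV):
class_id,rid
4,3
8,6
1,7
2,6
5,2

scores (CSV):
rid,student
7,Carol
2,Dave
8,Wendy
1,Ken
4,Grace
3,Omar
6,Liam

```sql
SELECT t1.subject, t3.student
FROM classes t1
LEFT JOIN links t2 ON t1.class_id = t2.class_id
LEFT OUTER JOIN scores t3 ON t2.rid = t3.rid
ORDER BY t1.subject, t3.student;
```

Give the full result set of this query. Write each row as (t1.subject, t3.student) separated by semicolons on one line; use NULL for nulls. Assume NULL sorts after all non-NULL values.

(Econ, Omar); (Hist, NULL); (Math, Liam); (Phys, NULL); (Stats, NULL)

Joins associate left-to-right: classes LEFT JOIN links on class_id gives 5 intermediate row(s).
Then LEFT JOIN `scores t3` on rid: each of those 5 rows is kept; rows whose t2.rid has no match in t3 get NULL for t3's columns.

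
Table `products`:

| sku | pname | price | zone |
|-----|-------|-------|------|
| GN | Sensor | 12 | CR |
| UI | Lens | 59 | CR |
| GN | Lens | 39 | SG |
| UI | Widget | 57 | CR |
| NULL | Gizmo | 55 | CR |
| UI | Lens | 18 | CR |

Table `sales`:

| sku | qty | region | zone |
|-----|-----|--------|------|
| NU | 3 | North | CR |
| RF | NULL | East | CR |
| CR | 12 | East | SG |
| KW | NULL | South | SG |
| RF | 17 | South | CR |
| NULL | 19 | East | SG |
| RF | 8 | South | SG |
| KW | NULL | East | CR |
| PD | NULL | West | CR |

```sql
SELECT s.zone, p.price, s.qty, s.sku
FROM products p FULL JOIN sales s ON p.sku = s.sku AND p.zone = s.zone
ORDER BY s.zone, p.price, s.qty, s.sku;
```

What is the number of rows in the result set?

FULL OUTER JOIN keeps every row from both sides; unmatched rows get NULL for the other side's columns.
Matching on p.sku = s.sku AND p.zone = s.zone. A NULL in a compared column never satisfies the condition.
- sku=GN, zone=CR: no s row matches, row kept with s columns NULL.
- sku=UI, zone=CR: no s row matches, row kept with s columns NULL.
- sku=GN, zone=SG: no s row matches, row kept with s columns NULL.
- sku=UI, zone=CR: no s row matches, row kept with s columns NULL.
- sku=NULL, zone=CR: no s row matches, row kept with s columns NULL.
- sku=UI, zone=CR: no s row matches, row kept with s columns NULL.
- plus 9 unmatched s row(s), each kept with NULL p columns.
Total: 0 matched + 15 padded = 15 rows.

15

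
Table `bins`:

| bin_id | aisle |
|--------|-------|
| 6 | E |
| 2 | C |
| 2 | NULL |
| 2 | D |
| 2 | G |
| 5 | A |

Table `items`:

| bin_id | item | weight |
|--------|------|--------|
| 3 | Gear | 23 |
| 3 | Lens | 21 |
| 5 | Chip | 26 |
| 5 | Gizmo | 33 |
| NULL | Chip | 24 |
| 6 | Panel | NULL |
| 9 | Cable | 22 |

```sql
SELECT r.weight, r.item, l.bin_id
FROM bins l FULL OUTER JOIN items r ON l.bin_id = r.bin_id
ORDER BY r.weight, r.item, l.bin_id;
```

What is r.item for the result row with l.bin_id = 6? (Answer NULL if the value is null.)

FULL OUTER JOIN keeps every row from both sides; unmatched rows get NULL for the other side's columns.
Matching on l.bin_id = r.bin_id. A NULL in a compared column never satisfies the condition.
Matched pairs: 3; unmatched l rows kept: 4; unmatched r rows kept: 4.

Panel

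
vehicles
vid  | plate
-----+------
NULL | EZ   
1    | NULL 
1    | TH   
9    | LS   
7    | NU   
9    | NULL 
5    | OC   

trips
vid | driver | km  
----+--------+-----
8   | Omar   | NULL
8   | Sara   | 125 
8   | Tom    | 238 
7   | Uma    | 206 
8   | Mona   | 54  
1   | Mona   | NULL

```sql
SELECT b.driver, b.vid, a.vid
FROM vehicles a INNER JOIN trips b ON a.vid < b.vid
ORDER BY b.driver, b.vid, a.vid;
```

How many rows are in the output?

19

INNER JOIN keeps only pairs where the ON condition holds.
Matching on a.vid < b.vid. A NULL in a compared column never satisfies the condition.
- a (vid=NULL) has no partner → excluded.
- a (vid=1) pairs with 5 row(s) of b.
- a (vid=1) pairs with 5 row(s) of b.
- a (vid=9) has no partner → excluded.
- a (vid=7) pairs with 4 row(s) of b.
- a (vid=9) has no partner → excluded.
- a (vid=5) pairs with 5 row(s) of b.
Total: 19 rows.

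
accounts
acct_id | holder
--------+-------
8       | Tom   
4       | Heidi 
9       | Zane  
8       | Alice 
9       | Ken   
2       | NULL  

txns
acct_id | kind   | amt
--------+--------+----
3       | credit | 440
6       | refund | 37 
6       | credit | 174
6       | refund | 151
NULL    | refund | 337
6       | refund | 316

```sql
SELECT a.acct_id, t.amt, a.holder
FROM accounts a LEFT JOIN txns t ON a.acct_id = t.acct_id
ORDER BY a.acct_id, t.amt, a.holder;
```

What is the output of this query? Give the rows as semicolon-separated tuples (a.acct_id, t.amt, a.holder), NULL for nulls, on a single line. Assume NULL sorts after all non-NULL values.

(2, NULL, NULL); (4, NULL, Heidi); (8, NULL, Alice); (8, NULL, Tom); (9, NULL, Ken); (9, NULL, Zane)

LEFT JOIN keeps every row from `accounts`; unmatched rows get NULL for `txns`'s columns.
Matching on a.acct_id = t.acct_id. A NULL in a compared column never satisfies the condition.
- a (acct_id=8) has no partner → padded with NULL.
- a (acct_id=4) has no partner → padded with NULL.
- a (acct_id=9) has no partner → padded with NULL.
- a (acct_id=8) has no partner → padded with NULL.
- a (acct_id=9) has no partner → padded with NULL.
- a (acct_id=2) has no partner → padded with NULL.
After projecting and ordering:
a.acct_id | t.amt | a.holder
2 | NULL | NULL
4 | NULL | Heidi
8 | NULL | Alice
8 | NULL | Tom
9 | NULL | Ken
9 | NULL | Zane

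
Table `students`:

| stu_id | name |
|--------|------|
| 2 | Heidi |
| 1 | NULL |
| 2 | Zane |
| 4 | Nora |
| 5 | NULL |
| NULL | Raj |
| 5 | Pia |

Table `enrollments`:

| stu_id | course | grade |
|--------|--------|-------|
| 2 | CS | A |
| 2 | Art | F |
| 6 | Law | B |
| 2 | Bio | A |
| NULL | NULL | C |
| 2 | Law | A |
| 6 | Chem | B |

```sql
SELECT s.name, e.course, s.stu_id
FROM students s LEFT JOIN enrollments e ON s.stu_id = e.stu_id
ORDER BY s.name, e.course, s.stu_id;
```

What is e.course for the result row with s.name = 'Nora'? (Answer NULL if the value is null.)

LEFT JOIN keeps every row from `students`; unmatched rows get NULL for `enrollments`'s columns.
Matching on s.stu_id = e.stu_id. A NULL in a compared column never satisfies the condition.
- s[0] stu_id=2 → 4 match(es) in e → 4 row(s).
- s[1] stu_id=1 → no match; kept with NULLs on the e side.
- s[2] stu_id=2 → 4 match(es) in e → 4 row(s).
- s[3] stu_id=4 → no match; kept with NULLs on the e side.
- s[4] stu_id=5 → no match; kept with NULLs on the e side.
- s[5] stu_id=NULL → no match; kept with NULLs on the e side.
- s[6] stu_id=5 → no match; kept with NULLs on the e side.

NULL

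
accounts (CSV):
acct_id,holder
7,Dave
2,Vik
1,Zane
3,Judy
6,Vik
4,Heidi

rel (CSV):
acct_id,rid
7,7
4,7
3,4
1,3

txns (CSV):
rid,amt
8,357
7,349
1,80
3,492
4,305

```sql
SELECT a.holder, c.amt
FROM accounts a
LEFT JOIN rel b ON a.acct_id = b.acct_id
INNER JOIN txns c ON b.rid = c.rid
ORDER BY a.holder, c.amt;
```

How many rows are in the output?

Evaluate left to right. First `accounts a LEFT JOIN rel b` on acct_id: 6 row(s).
Then INNER JOIN `txns c` on rid: keep only rows whose b.rid appears in c.
Result: 4 row(s).

4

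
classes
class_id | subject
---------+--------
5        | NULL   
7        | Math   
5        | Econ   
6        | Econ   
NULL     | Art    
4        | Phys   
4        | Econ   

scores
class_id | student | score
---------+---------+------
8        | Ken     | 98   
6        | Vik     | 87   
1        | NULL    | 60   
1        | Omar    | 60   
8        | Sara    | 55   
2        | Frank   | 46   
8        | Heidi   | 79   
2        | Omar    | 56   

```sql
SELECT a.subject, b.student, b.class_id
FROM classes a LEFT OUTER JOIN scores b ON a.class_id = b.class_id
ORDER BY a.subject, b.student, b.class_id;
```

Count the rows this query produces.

LEFT JOIN keeps every row from `classes`; unmatched rows get NULL for `scores`'s columns.
Matching on a.class_id = b.class_id. A NULL in a compared column never satisfies the condition.
- a row (class_id=5): no match → kept, b columns NULL.
- a row (class_id=7): no match → kept, b columns NULL.
- a row (class_id=5): no match → kept, b columns NULL.
- a row (class_id=6): matches 1 b row(s) → 1 output row(s).
- a row (class_id=NULL): no match → kept, b columns NULL.
- a row (class_id=4): no match → kept, b columns NULL.
- a row (class_id=4): no match → kept, b columns NULL.
Total: 1 matched + 6 padded = 7 rows.

7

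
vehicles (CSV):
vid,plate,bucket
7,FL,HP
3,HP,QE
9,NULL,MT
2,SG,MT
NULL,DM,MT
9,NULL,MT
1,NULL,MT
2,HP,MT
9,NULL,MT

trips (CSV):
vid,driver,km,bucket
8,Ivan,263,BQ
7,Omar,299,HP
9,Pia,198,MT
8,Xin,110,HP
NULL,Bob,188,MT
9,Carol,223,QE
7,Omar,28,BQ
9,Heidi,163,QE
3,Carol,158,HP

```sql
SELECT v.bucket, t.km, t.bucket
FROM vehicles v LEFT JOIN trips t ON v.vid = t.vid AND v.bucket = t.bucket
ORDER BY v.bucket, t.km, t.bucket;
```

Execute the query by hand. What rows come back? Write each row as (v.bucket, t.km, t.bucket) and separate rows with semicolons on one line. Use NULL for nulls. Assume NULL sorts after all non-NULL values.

LEFT JOIN keeps every row from `vehicles`; unmatched rows get NULL for `trips`'s columns.
Matching on v.vid = t.vid AND v.bucket = t.bucket. A NULL in a compared column never satisfies the condition.
- v (vid=7, bucket=HP) pairs with 1 row(s) of t.
- v (vid=3, bucket=QE) has no partner → padded with NULL.
- v (vid=9, bucket=MT) pairs with 1 row(s) of t.
- v (vid=2, bucket=MT) has no partner → padded with NULL.
- v (vid=NULL, bucket=MT) has no partner → padded with NULL.
- v (vid=9, bucket=MT) pairs with 1 row(s) of t.
- v (vid=1, bucket=MT) has no partner → padded with NULL.
- v (vid=2, bucket=MT) has no partner → padded with NULL.
- v (vid=9, bucket=MT) pairs with 1 row(s) of t.
After projecting and ordering:
v.bucket | t.km | t.bucket
HP | 299 | HP
MT | 198 | MT
MT | 198 | MT
MT | 198 | MT
MT | NULL | NULL
MT | NULL | NULL
MT | NULL | NULL
MT | NULL | NULL
QE | NULL | NULL

(HP, 299, HP); (MT, 198, MT); (MT, 198, MT); (MT, 198, MT); (MT, NULL, NULL); (MT, NULL, NULL); (MT, NULL, NULL); (MT, NULL, NULL); (QE, NULL, NULL)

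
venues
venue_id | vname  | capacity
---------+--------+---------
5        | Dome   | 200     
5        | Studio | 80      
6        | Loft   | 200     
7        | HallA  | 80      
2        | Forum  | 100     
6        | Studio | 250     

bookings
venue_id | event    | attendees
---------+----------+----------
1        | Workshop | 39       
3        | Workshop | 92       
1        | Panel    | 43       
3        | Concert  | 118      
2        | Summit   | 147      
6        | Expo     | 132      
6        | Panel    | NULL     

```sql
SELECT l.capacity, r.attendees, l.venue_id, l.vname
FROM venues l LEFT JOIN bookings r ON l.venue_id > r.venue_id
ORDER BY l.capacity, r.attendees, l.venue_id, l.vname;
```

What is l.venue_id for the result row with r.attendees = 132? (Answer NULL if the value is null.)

7

LEFT JOIN keeps every row from `venues`; unmatched rows get NULL for `bookings`'s columns.
Matching on l.venue_id > r.venue_id.
- l[0] venue_id=5 → 5 match(es) in r → 5 row(s).
- l[1] venue_id=5 → 5 match(es) in r → 5 row(s).
- l[2] venue_id=6 → 5 match(es) in r → 5 row(s).
- l[3] venue_id=7 → 7 match(es) in r → 7 row(s).
- l[4] venue_id=2 → 2 match(es) in r → 2 row(s).
- l[5] venue_id=6 → 5 match(es) in r → 5 row(s).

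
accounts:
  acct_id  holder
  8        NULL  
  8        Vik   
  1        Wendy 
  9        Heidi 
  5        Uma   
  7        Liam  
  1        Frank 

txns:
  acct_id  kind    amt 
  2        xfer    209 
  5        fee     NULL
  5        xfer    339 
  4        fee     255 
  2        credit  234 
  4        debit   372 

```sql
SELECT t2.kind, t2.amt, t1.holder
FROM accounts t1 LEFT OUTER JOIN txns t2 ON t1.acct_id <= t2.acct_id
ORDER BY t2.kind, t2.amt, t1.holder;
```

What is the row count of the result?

18

LEFT JOIN keeps every row from `accounts`; unmatched rows get NULL for `txns`'s columns.
Matching on t1.acct_id <= t2.acct_id.
Matched pairs: 14; unmatched t1 rows kept: 4.
Total: 14 matched + 4 padded = 18 rows.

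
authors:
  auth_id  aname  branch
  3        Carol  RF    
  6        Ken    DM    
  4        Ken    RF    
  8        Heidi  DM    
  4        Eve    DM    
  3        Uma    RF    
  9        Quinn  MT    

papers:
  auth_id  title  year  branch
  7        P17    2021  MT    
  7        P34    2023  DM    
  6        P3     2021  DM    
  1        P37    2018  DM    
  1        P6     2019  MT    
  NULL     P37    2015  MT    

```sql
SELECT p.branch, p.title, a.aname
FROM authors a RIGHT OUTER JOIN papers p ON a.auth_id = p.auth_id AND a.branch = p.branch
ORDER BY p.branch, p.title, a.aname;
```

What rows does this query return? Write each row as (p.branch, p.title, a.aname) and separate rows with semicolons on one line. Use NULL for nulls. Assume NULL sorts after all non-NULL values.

(DM, P3, Ken); (DM, P34, NULL); (DM, P37, NULL); (MT, P17, NULL); (MT, P37, NULL); (MT, P6, NULL)

RIGHT JOIN keeps every row from `papers`; unmatched rows get NULL for `authors`'s columns.
Matching on a.auth_id = p.auth_id AND a.branch = p.branch. A NULL in a compared column never satisfies the condition.
- a row (auth_id=3, branch=RF): no match.
- a row (auth_id=6, branch=DM): matches 1 p row(s) → 1 output row(s).
- a row (auth_id=4, branch=RF): no match.
- a row (auth_id=8, branch=DM): no match.
- a row (auth_id=4, branch=DM): no match.
- a row (auth_id=3, branch=RF): no match.
- a row (auth_id=9, branch=MT): no match.
- plus 5 unmatched p row(s), each kept with NULL a columns.
After projecting and ordering:
p.branch | p.title | a.aname
DM | P3 | Ken
DM | P34 | NULL
DM | P37 | NULL
MT | P17 | NULL
MT | P37 | NULL
MT | P6 | NULL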